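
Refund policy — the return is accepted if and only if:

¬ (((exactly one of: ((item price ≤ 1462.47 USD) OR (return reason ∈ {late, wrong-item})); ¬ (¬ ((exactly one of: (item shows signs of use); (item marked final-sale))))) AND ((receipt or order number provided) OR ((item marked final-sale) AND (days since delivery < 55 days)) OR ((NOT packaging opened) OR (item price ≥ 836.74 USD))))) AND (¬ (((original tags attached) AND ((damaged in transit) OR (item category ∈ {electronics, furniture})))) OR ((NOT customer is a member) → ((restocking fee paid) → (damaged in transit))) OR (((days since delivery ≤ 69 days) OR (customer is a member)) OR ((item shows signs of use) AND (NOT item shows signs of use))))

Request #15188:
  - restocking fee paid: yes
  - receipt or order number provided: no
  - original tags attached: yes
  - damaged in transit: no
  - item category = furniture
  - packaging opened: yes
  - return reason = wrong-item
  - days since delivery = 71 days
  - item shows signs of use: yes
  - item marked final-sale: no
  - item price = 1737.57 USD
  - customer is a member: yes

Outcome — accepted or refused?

Accepted

Atomic conditions:
  item price ≤ 1462.47 USD: 1737.57 ≤ 1462.47 is false
  return reason ∈ {late, wrong-item}: wrong-item is in the set → true
  item shows signs of use: yes → true
  item marked final-sale: no → false
  receipt or order number provided: no → false
  days since delivery < 55 days: 71 < 55 is false
  NOT packaging opened: yes → false
  item price ≥ 836.74 USD: 1737.57 ≥ 836.74 is true
  original tags attached: yes → true
  damaged in transit: no → false
  item category ∈ {electronics, furniture}: furniture is in the set → true
  NOT customer is a member: yes → false
  restocking fee paid: yes → true
  days since delivery ≤ 69 days: 71 ≤ 69 is false
  customer is a member: yes → true
  NOT item shows signs of use: yes → false
Combine:
[1.1.1.1] false OR true = true
[1.1.1.2.1.1] exactly-one(true, false) = true
[1.1.1.2.1] NOT true = false
[1.1.1.2] NOT false = true
[1.1.1] exactly-one(true, true) = false
[1.1.2.2] false AND false = false
[1.1.2.3] false OR true = true
[1.1.2] false OR false OR true = true
[1.1] false AND true = false
[1] NOT false = true
[2.1.1.2] false OR true = true
[2.1.1] true AND true = true
[2.1] NOT true = false
[2.2.2] true → false = false
[2.2] false → false (antecedent false ⇒ implication holds) = true
[2.3.1] false OR true = true
[2.3.2] true AND false = false
[2.3] true OR false = true
[2] false OR true OR true = true
[root] true AND true = true
Overall: true → accepted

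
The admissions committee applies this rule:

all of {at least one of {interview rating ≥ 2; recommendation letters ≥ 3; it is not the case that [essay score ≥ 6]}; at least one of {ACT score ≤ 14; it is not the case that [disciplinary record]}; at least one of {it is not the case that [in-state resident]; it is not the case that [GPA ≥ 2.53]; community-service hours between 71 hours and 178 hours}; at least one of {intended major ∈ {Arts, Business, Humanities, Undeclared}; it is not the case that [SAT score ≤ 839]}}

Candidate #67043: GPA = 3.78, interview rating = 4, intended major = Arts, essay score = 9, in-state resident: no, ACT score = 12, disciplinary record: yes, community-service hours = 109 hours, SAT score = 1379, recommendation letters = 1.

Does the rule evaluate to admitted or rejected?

Atomic conditions:
  interview rating ≥ 2: 4 ≥ 2 is true
  recommendation letters ≥ 3: 1 ≥ 3 is false
  essay score ≥ 6: 9 ≥ 6 is true
  ACT score ≤ 14: 12 ≤ 14 is true
  disciplinary record: yes → true
  in-state resident: no → false
  GPA ≥ 2.53: 3.78 ≥ 2.53 is true
  community-service hours between 71 hours and 178 hours: 109 in [71, 178] is true
  intended major ∈ {Arts, Business, Humanities, Undeclared}: Arts is in the set → true
  SAT score ≤ 839: 1379 ≤ 839 is false
Combine:
[1.3] NOT true = false
[1] true OR false OR false = true
[2.2] NOT true = false
[2] true OR false = true
[3.1] NOT false = true
[3.2] NOT true = false
[3] true OR false OR true = true
[4.2] NOT false = true
[4] true OR true = true
[root] true AND true AND true AND true = true
Overall: true → admitted

Admitted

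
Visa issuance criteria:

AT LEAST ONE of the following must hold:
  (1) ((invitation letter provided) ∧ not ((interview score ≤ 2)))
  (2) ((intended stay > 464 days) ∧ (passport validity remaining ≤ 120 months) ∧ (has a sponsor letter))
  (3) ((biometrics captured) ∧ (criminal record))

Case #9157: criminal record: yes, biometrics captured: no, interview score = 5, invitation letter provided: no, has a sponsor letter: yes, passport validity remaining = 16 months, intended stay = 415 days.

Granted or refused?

Atomic conditions:
  invitation letter provided: no → false
  interview score ≤ 2: 5 ≤ 2 is false
  intended stay > 464 days: 415 > 464 is false
  passport validity remaining ≤ 120 months: 16 ≤ 120 is true
  has a sponsor letter: yes → true
  biometrics captured: no → false
  criminal record: yes → true
Combine:
[1.2] NOT false = true
[1] false AND true = false
[2] false AND true AND true = false
[3] false AND true = false
[root] false OR false OR false = false
Overall: false → refused

Refused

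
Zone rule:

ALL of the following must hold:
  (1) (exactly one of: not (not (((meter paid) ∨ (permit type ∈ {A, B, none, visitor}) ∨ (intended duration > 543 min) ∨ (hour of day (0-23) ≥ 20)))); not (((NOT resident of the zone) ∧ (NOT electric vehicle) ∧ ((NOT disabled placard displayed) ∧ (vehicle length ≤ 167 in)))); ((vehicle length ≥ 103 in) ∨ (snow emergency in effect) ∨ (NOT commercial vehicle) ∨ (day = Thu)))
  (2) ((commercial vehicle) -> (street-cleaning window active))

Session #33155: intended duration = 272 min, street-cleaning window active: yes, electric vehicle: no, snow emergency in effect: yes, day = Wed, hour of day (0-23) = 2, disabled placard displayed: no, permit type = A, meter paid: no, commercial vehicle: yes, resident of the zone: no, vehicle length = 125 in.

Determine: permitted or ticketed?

Ticketed

Atomic conditions:
  meter paid: no → false
  permit type ∈ {A, B, none, visitor}: A is in the set → true
  intended duration > 543 min: 272 > 543 is false
  hour of day (0-23) ≥ 20: 2 ≥ 20 is false
  NOT resident of the zone: no → true
  NOT electric vehicle: no → true
  NOT disabled placard displayed: no → true
  vehicle length ≤ 167 in: 125 ≤ 167 is true
  vehicle length ≥ 103 in: 125 ≥ 103 is true
  snow emergency in effect: yes → true
  NOT commercial vehicle: yes → false
  day = Thu: Wed == Thu is false
  commercial vehicle: yes → true
  street-cleaning window active: yes → true
Combine:
[1.1.1.1] false OR true OR false OR false = true
[1.1.1] NOT true = false
[1.1] NOT false = true
[1.2.1.3] true AND true = true
[1.2.1] true AND true AND true = true
[1.2] NOT true = false
[1.3] true OR true OR false OR false = true
[1] exactly-one(true, false, true) = false
[2] true → true = true
[root] false AND true = false
Overall: false → ticketed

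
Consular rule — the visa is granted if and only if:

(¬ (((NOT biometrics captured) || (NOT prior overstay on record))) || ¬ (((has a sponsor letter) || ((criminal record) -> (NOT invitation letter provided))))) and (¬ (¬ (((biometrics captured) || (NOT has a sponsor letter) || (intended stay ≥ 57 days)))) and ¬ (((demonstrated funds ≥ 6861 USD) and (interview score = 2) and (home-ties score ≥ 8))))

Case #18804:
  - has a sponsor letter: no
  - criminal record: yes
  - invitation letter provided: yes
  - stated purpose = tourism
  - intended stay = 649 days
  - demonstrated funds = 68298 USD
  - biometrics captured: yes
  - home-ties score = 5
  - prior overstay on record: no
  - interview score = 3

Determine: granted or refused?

Atomic conditions:
  NOT biometrics captured: yes → false
  NOT prior overstay on record: no → true
  has a sponsor letter: no → false
  criminal record: yes → true
  NOT invitation letter provided: yes → false
  biometrics captured: yes → true
  NOT has a sponsor letter: no → true
  intended stay ≥ 57 days: 649 ≥ 57 is true
  demonstrated funds ≥ 6861 USD: 68298 ≥ 6861 is true
  interview score = 2: 3 == 2 is false
  home-ties score ≥ 8: 5 ≥ 8 is false
Combine:
[1.1.1] false OR true = true
[1.1] NOT true = false
[1.2.1.2] true → false = false
[1.2.1] false OR false = false
[1.2] NOT false = true
[1] false OR true = true
[2.1.1.1] true OR true OR true = true
[2.1.1] NOT true = false
[2.1] NOT false = true
[2.2.1] true AND false AND false = false
[2.2] NOT false = true
[2] true AND true = true
[root] true AND true = true
Overall: true → granted

Granted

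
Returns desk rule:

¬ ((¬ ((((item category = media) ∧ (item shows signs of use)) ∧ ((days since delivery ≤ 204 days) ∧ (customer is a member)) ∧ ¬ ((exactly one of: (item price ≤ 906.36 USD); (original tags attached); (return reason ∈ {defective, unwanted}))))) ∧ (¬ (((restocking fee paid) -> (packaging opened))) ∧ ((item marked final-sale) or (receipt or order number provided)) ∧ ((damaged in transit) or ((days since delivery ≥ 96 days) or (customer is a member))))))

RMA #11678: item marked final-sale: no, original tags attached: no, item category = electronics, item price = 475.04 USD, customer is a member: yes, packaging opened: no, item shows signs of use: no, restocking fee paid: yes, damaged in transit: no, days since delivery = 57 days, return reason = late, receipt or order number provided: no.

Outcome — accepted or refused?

Atomic conditions:
  item category = media: electronics == media is false
  item shows signs of use: no → false
  days since delivery ≤ 204 days: 57 ≤ 204 is true
  customer is a member: yes → true
  item price ≤ 906.36 USD: 475.04 ≤ 906.36 is true
  original tags attached: no → false
  return reason ∈ {defective, unwanted}: late is not in the set → false
  restocking fee paid: yes → true
  packaging opened: no → false
  item marked final-sale: no → false
  receipt or order number provided: no → false
  damaged in transit: no → false
  days since delivery ≥ 96 days: 57 ≥ 96 is false
Combine:
[1.1.1.1] false AND false = false
[1.1.1.2] true AND true = true
[1.1.1.3.1] exactly-one(true, false, false) = true
[1.1.1.3] NOT true = false
[1.1.1] false AND true AND false = false
[1.1] NOT false = true
[1.2.1.1] true → false = false
[1.2.1] NOT false = true
[1.2.2] false OR false = false
[1.2.3.2] false OR true = true
[1.2.3] false OR true = true
[1.2] true AND false AND true = false
[1] true AND false = false
[root] NOT false = true
Overall: true → accepted

Accepted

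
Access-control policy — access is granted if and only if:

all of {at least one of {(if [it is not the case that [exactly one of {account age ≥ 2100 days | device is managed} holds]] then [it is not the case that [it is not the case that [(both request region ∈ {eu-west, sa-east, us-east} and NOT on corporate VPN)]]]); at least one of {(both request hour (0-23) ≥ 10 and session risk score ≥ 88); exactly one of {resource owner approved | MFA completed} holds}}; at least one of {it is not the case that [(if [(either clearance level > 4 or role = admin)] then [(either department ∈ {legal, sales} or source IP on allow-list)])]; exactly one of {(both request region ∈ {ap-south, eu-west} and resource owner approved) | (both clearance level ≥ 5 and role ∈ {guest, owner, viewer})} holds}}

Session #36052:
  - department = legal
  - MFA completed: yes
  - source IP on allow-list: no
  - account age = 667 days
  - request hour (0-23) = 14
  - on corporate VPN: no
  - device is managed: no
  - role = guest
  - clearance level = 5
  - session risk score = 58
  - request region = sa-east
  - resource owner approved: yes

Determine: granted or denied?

Granted

Atomic conditions:
  account age ≥ 2100 days: 667 ≥ 2100 is false
  device is managed: no → false
  request region ∈ {eu-west, sa-east, us-east}: sa-east is in the set → true
  NOT on corporate VPN: no → true
  request hour (0-23) ≥ 10: 14 ≥ 10 is true
  session risk score ≥ 88: 58 ≥ 88 is false
  resource owner approved: yes → true
  MFA completed: yes → true
  clearance level > 4: 5 > 4 is true
  role = admin: guest == admin is false
  department ∈ {legal, sales}: legal is in the set → true
  source IP on allow-list: no → false
  request region ∈ {ap-south, eu-west}: sa-east is not in the set → false
  clearance level ≥ 5: 5 ≥ 5 is true
  role ∈ {guest, owner, viewer}: guest is in the set → true
Combine:
[1.1.1.1] exactly-one(false, false) = false
[1.1.1] NOT false = true
[1.1.2.1.1] true AND true = true
[1.1.2.1] NOT true = false
[1.1.2] NOT false = true
[1.1] true → true = true
[1.2.1] true AND false = false
[1.2.2] exactly-one(true, true) = false
[1.2] false OR false = false
[1] true OR false = true
[2.1.1.1] true OR false = true
[2.1.1.2] true OR false = true
[2.1.1] true → true = true
[2.1] NOT true = false
[2.2.1] false AND true = false
[2.2.2] true AND true = true
[2.2] exactly-one(false, true) = true
[2] false OR true = true
[root] true AND true = true
Overall: true → granted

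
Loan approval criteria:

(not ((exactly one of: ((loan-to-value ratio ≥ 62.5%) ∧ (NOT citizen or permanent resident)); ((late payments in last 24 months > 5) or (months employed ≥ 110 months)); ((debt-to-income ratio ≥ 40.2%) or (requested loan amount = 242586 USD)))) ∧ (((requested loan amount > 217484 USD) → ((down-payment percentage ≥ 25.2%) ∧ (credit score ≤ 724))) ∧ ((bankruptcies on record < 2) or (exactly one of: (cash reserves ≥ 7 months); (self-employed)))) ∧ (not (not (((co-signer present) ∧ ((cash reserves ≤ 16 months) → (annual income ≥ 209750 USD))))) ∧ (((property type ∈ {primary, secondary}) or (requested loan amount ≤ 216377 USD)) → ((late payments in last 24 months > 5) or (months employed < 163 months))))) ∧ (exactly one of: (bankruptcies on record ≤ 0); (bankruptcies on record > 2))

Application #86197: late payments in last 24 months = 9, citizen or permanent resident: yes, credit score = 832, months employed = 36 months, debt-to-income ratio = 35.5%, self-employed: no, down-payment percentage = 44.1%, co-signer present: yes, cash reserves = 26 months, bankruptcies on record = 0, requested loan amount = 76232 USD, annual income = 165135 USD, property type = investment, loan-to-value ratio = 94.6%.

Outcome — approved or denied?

Atomic conditions:
  loan-to-value ratio ≥ 62.5%: 94.6 ≥ 62.5 is true
  NOT citizen or permanent resident: yes → false
  late payments in last 24 months > 5: 9 > 5 is true
  months employed ≥ 110 months: 36 ≥ 110 is false
  debt-to-income ratio ≥ 40.2%: 35.5 ≥ 40.2 is false
  requested loan amount = 242586 USD: 76232 == 242586 is false
  requested loan amount > 217484 USD: 76232 > 217484 is false
  down-payment percentage ≥ 25.2%: 44.1 ≥ 25.2 is true
  credit score ≤ 724: 832 ≤ 724 is false
  bankruptcies on record < 2: 0 < 2 is true
  cash reserves ≥ 7 months: 26 ≥ 7 is true
  self-employed: no → false
  co-signer present: yes → true
  cash reserves ≤ 16 months: 26 ≤ 16 is false
  annual income ≥ 209750 USD: 165135 ≥ 209750 is false
  property type ∈ {primary, secondary}: investment is not in the set → false
  requested loan amount ≤ 216377 USD: 76232 ≤ 216377 is true
  months employed < 163 months: 36 < 163 is true
  bankruptcies on record ≤ 0: 0 ≤ 0 is true
  bankruptcies on record > 2: 0 > 2 is false
Combine:
[1.1.1.1] true AND false = false
[1.1.1.2] true OR false = true
[1.1.1.3] false OR false = false
[1.1.1] exactly-one(false, true, false) = true
[1.1] NOT true = false
[1.2.1.2] true AND false = false
[1.2.1] false → false (antecedent false ⇒ implication holds) = true
[1.2.2.2] exactly-one(true, false) = true
[1.2.2] true OR true = true
[1.2] true AND true = true
[1.3.1.1.1.2] false → false (antecedent false ⇒ implication holds) = true
[1.3.1.1.1] true AND true = true
[1.3.1.1] NOT true = false
[1.3.1] NOT false = true
[1.3.2.1] false OR true = true
[1.3.2.2] true OR true = true
[1.3.2] true → true = true
[1.3] true AND true = true
[1] false AND true AND true = false
[2] exactly-one(true, false) = true
[root] false AND true = false
Overall: false → denied

Denied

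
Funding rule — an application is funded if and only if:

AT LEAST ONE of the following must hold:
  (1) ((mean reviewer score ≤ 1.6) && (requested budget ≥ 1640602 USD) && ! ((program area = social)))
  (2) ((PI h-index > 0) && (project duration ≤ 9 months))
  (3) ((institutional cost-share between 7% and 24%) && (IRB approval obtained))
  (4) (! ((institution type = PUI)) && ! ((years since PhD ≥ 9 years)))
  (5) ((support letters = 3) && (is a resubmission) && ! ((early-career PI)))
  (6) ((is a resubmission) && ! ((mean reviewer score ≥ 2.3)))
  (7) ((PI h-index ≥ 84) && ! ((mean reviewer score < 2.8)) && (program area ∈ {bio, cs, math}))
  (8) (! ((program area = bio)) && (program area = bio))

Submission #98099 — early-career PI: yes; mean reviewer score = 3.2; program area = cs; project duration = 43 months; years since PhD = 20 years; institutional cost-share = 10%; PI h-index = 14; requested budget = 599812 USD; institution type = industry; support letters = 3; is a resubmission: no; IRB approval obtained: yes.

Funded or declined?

Funded

Atomic conditions:
  mean reviewer score ≤ 1.6: 3.2 ≤ 1.6 is false
  requested budget ≥ 1640602 USD: 599812 ≥ 1640602 is false
  program area = social: cs == social is false
  PI h-index > 0: 14 > 0 is true
  project duration ≤ 9 months: 43 ≤ 9 is false
  institutional cost-share between 7% and 24%: 10 in [7, 24] is true
  IRB approval obtained: yes → true
  institution type = PUI: industry == PUI is false
  years since PhD ≥ 9 years: 20 ≥ 9 is true
  support letters = 3: 3 == 3 is true
  is a resubmission: no → false
  early-career PI: yes → true
  mean reviewer score ≥ 2.3: 3.2 ≥ 2.3 is true
  PI h-index ≥ 84: 14 ≥ 84 is false
  mean reviewer score < 2.8: 3.2 < 2.8 is false
  program area ∈ {bio, cs, math}: cs is in the set → true
  program area = bio: cs == bio is false
Combine:
[1.3] NOT false = true
[1] false AND false AND true = false
[2] true AND false = false
[3] true AND true = true
[4.1] NOT false = true
[4.2] NOT true = false
[4] true AND false = false
[5.3] NOT true = false
[5] true AND false AND false = false
[6.2] NOT true = false
[6] false AND false = false
[7.2] NOT false = true
[7] false AND true AND true = false
[8.1] NOT false = true
[8] true AND false = false
[root] false OR false OR true OR false OR false OR false OR false OR false = true
Overall: true → funded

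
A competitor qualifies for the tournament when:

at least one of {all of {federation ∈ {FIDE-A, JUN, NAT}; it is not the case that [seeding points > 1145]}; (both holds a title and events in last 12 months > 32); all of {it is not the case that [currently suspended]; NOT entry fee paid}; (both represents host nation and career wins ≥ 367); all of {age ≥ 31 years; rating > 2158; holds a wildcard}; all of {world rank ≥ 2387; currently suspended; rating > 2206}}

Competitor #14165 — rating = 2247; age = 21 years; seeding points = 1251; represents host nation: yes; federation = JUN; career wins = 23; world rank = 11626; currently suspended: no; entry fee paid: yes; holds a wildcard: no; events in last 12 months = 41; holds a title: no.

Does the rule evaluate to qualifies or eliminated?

Atomic conditions:
  federation ∈ {FIDE-A, JUN, NAT}: JUN is in the set → true
  seeding points > 1145: 1251 > 1145 is true
  holds a title: no → false
  events in last 12 months > 32: 41 > 32 is true
  currently suspended: no → false
  NOT entry fee paid: yes → false
  represents host nation: yes → true
  career wins ≥ 367: 23 ≥ 367 is false
  age ≥ 31 years: 21 ≥ 31 is false
  rating > 2158: 2247 > 2158 is true
  holds a wildcard: no → false
  world rank ≥ 2387: 11626 ≥ 2387 is true
  rating > 2206: 2247 > 2206 is true
Combine:
[1.2] NOT true = false
[1] true AND false = false
[2] false AND true = false
[3.1] NOT false = true
[3] true AND false = false
[4] true AND false = false
[5] false AND true AND false = false
[6] true AND false AND true = false
[root] false OR false OR false OR false OR false OR false = false
Overall: false → eliminated

Eliminated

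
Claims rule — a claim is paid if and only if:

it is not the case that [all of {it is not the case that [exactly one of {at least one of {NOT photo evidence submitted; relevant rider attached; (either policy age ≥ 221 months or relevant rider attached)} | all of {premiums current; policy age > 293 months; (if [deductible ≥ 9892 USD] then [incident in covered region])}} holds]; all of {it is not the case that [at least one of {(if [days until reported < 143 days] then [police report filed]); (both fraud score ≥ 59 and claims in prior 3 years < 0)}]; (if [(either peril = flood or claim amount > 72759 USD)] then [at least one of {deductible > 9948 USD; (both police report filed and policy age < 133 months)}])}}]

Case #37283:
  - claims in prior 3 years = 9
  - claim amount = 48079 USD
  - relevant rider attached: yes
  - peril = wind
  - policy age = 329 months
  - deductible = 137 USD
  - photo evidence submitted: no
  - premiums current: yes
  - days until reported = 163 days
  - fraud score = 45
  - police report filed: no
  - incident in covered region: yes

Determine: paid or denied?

Paid

Atomic conditions:
  NOT photo evidence submitted: no → true
  relevant rider attached: yes → true
  policy age ≥ 221 months: 329 ≥ 221 is true
  premiums current: yes → true
  policy age > 293 months: 329 > 293 is true
  deductible ≥ 9892 USD: 137 ≥ 9892 is false
  incident in covered region: yes → true
  days until reported < 143 days: 163 < 143 is false
  police report filed: no → false
  fraud score ≥ 59: 45 ≥ 59 is false
  claims in prior 3 years < 0: 9 < 0 is false
  peril = flood: wind == flood is false
  claim amount > 72759 USD: 48079 > 72759 is false
  deductible > 9948 USD: 137 > 9948 is false
  policy age < 133 months: 329 < 133 is false
Combine:
[1.1.1.1.3] true OR true = true
[1.1.1.1] true OR true OR true = true
[1.1.1.2.3] false → true (antecedent false ⇒ implication holds) = true
[1.1.1.2] true AND true AND true = true
[1.1.1] exactly-one(true, true) = false
[1.1] NOT false = true
[1.2.1.1.1] false → false (antecedent false ⇒ implication holds) = true
[1.2.1.1.2] false AND false = false
[1.2.1.1] true OR false = true
[1.2.1] NOT true = false
[1.2.2.1] false OR false = false
[1.2.2.2.2] false AND false = false
[1.2.2.2] false OR false = false
[1.2.2] false → false (antecedent false ⇒ implication holds) = true
[1.2] false AND true = false
[1] true AND false = false
[root] NOT false = true
Overall: true → paid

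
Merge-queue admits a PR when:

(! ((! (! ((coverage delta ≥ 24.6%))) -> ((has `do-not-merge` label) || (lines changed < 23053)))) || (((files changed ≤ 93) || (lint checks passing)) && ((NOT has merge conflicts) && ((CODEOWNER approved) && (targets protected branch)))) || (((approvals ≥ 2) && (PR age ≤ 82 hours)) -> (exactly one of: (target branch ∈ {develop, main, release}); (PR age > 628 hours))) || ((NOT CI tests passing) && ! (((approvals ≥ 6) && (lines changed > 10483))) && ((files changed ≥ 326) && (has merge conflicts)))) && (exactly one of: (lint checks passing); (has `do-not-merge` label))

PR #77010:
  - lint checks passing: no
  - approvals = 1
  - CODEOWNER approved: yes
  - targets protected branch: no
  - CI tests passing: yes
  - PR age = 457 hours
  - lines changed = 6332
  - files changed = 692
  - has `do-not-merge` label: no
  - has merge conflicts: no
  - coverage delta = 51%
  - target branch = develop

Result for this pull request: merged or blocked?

Blocked

Atomic conditions:
  coverage delta ≥ 24.6%: 51 ≥ 24.6 is true
  has `do-not-merge` label: no → false
  lines changed < 23053: 6332 < 23053 is true
  files changed ≤ 93: 692 ≤ 93 is false
  lint checks passing: no → false
  NOT has merge conflicts: no → true
  CODEOWNER approved: yes → true
  targets protected branch: no → false
  approvals ≥ 2: 1 ≥ 2 is false
  PR age ≤ 82 hours: 457 ≤ 82 is false
  target branch ∈ {develop, main, release}: develop is in the set → true
  PR age > 628 hours: 457 > 628 is false
  NOT CI tests passing: yes → false
  approvals ≥ 6: 1 ≥ 6 is false
  lines changed > 10483: 6332 > 10483 is false
  files changed ≥ 326: 692 ≥ 326 is true
  has merge conflicts: no → false
Combine:
[1.1.1.1.1] NOT true = false
[1.1.1.1] NOT false = true
[1.1.1.2] false OR true = true
[1.1.1] true → true = true
[1.1] NOT true = false
[1.2.1] false OR false = false
[1.2.2.2] true AND false = false
[1.2.2] true AND false = false
[1.2] false AND false = false
[1.3.1] false AND false = false
[1.3.2] exactly-one(true, false) = true
[1.3] false → true (antecedent false ⇒ implication holds) = true
[1.4.2.1] false AND false = false
[1.4.2] NOT false = true
[1.4.3] true AND false = false
[1.4] false AND true AND false = false
[1] false OR false OR true OR false = true
[2] exactly-one(false, false) = false
[root] true AND false = false
Overall: false → blocked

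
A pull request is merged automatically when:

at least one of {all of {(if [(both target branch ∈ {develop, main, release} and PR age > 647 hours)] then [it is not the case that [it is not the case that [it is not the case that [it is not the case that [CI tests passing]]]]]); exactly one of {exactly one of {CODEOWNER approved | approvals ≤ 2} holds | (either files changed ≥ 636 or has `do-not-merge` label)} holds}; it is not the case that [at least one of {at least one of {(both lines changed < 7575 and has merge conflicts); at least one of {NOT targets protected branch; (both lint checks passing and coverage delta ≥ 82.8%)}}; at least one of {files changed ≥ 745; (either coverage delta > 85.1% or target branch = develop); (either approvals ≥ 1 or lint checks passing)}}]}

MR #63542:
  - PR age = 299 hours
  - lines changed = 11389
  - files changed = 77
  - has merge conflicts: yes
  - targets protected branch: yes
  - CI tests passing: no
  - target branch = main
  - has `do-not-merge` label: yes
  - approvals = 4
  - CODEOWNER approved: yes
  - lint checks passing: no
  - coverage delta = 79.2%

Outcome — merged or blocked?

Blocked

Atomic conditions:
  target branch ∈ {develop, main, release}: main is in the set → true
  PR age > 647 hours: 299 > 647 is false
  CI tests passing: no → false
  CODEOWNER approved: yes → true
  approvals ≤ 2: 4 ≤ 2 is false
  files changed ≥ 636: 77 ≥ 636 is false
  has `do-not-merge` label: yes → true
  lines changed < 7575: 11389 < 7575 is false
  has merge conflicts: yes → true
  NOT targets protected branch: yes → false
  lint checks passing: no → false
  coverage delta ≥ 82.8%: 79.2 ≥ 82.8 is false
  files changed ≥ 745: 77 ≥ 745 is false
  coverage delta > 85.1%: 79.2 > 85.1 is false
  target branch = develop: main == develop is false
  approvals ≥ 1: 4 ≥ 1 is true
Combine:
[1.1.1] true AND false = false
[1.1.2.1.1.1] NOT false = true
[1.1.2.1.1] NOT true = false
[1.1.2.1] NOT false = true
[1.1.2] NOT true = false
[1.1] false → false (antecedent false ⇒ implication holds) = true
[1.2.1] exactly-one(true, false) = true
[1.2.2] false OR true = true
[1.2] exactly-one(true, true) = false
[1] true AND false = false
[2.1.1.1] false AND true = false
[2.1.1.2.2] false AND false = false
[2.1.1.2] false OR false = false
[2.1.1] false OR false = false
[2.1.2.2] false OR false = false
[2.1.2.3] true OR false = true
[2.1.2] false OR false OR true = true
[2.1] false OR true = true
[2] NOT true = false
[root] false OR false = false
Overall: false → blocked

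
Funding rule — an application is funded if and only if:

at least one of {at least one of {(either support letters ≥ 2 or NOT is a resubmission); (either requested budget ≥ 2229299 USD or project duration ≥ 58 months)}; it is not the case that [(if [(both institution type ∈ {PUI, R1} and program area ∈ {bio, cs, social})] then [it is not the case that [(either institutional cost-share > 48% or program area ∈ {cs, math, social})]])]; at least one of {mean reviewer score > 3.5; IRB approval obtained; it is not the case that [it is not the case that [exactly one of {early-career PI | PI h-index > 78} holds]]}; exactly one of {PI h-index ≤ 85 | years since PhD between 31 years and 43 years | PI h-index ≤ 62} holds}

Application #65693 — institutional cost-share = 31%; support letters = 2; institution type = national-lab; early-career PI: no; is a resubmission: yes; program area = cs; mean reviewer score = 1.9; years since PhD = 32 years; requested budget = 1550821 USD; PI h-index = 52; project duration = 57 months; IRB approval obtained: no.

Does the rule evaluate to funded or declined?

Atomic conditions:
  support letters ≥ 2: 2 ≥ 2 is true
  NOT is a resubmission: yes → false
  requested budget ≥ 2229299 USD: 1550821 ≥ 2229299 is false
  project duration ≥ 58 months: 57 ≥ 58 is false
  institution type ∈ {PUI, R1}: national-lab is not in the set → false
  program area ∈ {bio, cs, social}: cs is in the set → true
  institutional cost-share > 48%: 31 > 48 is false
  program area ∈ {cs, math, social}: cs is in the set → true
  mean reviewer score > 3.5: 1.9 > 3.5 is false
  IRB approval obtained: no → false
  early-career PI: no → false
  PI h-index > 78: 52 > 78 is false
  PI h-index ≤ 85: 52 ≤ 85 is true
  years since PhD between 31 years and 43 years: 32 in [31, 43] is true
  PI h-index ≤ 62: 52 ≤ 62 is true
Combine:
[1.1] true OR false = true
[1.2] false OR false = false
[1] true OR false = true
[2.1.1] false AND true = false
[2.1.2.1] false OR true = true
[2.1.2] NOT true = false
[2.1] false → false (antecedent false ⇒ implication holds) = true
[2] NOT true = false
[3.3.1.1] exactly-one(false, false) = false
[3.3.1] NOT false = true
[3.3] NOT true = false
[3] false OR false OR false = false
[4] exactly-one(true, true, true) = false
[root] true OR false OR false OR false = true
Overall: true → funded

Funded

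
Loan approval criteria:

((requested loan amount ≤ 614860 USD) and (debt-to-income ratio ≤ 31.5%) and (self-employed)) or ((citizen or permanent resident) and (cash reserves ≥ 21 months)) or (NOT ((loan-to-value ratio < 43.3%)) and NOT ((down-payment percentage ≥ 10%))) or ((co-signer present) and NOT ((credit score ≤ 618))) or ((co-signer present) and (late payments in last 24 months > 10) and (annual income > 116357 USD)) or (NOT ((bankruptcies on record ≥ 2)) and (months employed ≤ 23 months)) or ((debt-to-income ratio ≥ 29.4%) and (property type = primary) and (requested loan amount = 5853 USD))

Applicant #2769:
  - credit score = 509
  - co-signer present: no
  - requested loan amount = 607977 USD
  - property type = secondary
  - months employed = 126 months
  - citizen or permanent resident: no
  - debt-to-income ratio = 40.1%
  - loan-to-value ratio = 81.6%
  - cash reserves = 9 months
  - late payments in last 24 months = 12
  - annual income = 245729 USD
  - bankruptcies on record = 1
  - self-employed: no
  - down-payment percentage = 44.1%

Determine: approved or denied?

Atomic conditions:
  requested loan amount ≤ 614860 USD: 607977 ≤ 614860 is true
  debt-to-income ratio ≤ 31.5%: 40.1 ≤ 31.5 is false
  self-employed: no → false
  citizen or permanent resident: no → false
  cash reserves ≥ 21 months: 9 ≥ 21 is false
  loan-to-value ratio < 43.3%: 81.6 < 43.3 is false
  down-payment percentage ≥ 10%: 44.1 ≥ 10 is true
  co-signer present: no → false
  credit score ≤ 618: 509 ≤ 618 is true
  late payments in last 24 months > 10: 12 > 10 is true
  annual income > 116357 USD: 245729 > 116357 is true
  bankruptcies on record ≥ 2: 1 ≥ 2 is false
  months employed ≤ 23 months: 126 ≤ 23 is false
  debt-to-income ratio ≥ 29.4%: 40.1 ≥ 29.4 is true
  property type = primary: secondary == primary is false
  requested loan amount = 5853 USD: 607977 == 5853 is false
Combine:
[1] true AND false AND false = false
[2] false AND false = false
[3.1] NOT false = true
[3.2] NOT true = false
[3] true AND false = false
[4.2] NOT true = false
[4] false AND false = false
[5] false AND true AND true = false
[6.1] NOT false = true
[6] true AND false = false
[7] true AND false AND false = false
[root] false OR false OR false OR false OR false OR false OR false = false
Overall: false → denied

Denied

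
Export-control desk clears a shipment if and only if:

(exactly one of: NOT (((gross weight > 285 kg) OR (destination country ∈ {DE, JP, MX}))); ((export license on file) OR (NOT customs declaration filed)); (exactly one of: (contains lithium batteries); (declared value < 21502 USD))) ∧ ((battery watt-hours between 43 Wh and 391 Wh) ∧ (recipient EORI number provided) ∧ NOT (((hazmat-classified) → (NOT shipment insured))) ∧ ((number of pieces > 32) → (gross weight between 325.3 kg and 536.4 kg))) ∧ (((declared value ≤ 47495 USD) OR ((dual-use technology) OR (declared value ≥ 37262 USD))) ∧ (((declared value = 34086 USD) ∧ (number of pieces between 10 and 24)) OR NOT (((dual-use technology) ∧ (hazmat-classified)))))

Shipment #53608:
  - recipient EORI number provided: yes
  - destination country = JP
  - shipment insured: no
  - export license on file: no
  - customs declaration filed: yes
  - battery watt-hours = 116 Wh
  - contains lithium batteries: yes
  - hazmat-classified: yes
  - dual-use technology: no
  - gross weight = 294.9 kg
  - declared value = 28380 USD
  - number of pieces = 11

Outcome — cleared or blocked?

Blocked

Atomic conditions:
  gross weight > 285 kg: 294.9 > 285 is true
  destination country ∈ {DE, JP, MX}: JP is in the set → true
  export license on file: no → false
  NOT customs declaration filed: yes → false
  contains lithium batteries: yes → true
  declared value < 21502 USD: 28380 < 21502 is false
  battery watt-hours between 43 Wh and 391 Wh: 116 in [43, 391] is true
  recipient EORI number provided: yes → true
  hazmat-classified: yes → true
  NOT shipment insured: no → true
  number of pieces > 32: 11 > 32 is false
  gross weight between 325.3 kg and 536.4 kg: 294.9 in [325.3, 536.4] is false
  declared value ≤ 47495 USD: 28380 ≤ 47495 is true
  dual-use technology: no → false
  declared value ≥ 37262 USD: 28380 ≥ 37262 is false
  declared value = 34086 USD: 28380 == 34086 is false
  number of pieces between 10 and 24: 11 in [10, 24] is true
Combine:
[1.1.1] true OR true = true
[1.1] NOT true = false
[1.2] false OR false = false
[1.3] exactly-one(true, false) = true
[1] exactly-one(false, false, true) = true
[2.3.1] true → true = true
[2.3] NOT true = false
[2.4] false → false (antecedent false ⇒ implication holds) = true
[2] true AND true AND false AND true = false
[3.1.2] false OR false = false
[3.1] true OR false = true
[3.2.1] false AND true = false
[3.2.2.1] false AND true = false
[3.2.2] NOT false = true
[3.2] false OR true = true
[3] true AND true = true
[root] true AND false AND true = false
Overall: false → blocked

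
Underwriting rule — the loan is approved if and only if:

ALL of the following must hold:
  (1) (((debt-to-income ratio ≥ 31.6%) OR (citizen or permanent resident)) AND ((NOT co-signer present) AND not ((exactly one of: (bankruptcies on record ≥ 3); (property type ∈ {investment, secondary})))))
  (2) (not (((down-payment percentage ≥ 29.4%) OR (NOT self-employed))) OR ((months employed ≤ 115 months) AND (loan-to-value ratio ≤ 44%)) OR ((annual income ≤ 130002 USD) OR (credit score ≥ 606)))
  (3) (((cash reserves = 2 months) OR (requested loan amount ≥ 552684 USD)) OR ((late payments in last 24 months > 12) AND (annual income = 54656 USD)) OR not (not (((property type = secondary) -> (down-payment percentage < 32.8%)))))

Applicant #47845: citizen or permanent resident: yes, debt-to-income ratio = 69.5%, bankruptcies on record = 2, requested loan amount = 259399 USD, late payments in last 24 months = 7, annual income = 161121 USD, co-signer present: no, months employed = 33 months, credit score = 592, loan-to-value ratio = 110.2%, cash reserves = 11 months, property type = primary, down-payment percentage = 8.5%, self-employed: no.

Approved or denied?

Denied

Atomic conditions:
  debt-to-income ratio ≥ 31.6%: 69.5 ≥ 31.6 is true
  citizen or permanent resident: yes → true
  NOT co-signer present: no → true
  bankruptcies on record ≥ 3: 2 ≥ 3 is false
  property type ∈ {investment, secondary}: primary is not in the set → false
  down-payment percentage ≥ 29.4%: 8.5 ≥ 29.4 is false
  NOT self-employed: no → true
  months employed ≤ 115 months: 33 ≤ 115 is true
  loan-to-value ratio ≤ 44%: 110.2 ≤ 44 is false
  annual income ≤ 130002 USD: 161121 ≤ 130002 is false
  credit score ≥ 606: 592 ≥ 606 is false
  cash reserves = 2 months: 11 == 2 is false
  requested loan amount ≥ 552684 USD: 259399 ≥ 552684 is false
  late payments in last 24 months > 12: 7 > 12 is false
  annual income = 54656 USD: 161121 == 54656 is false
  property type = secondary: primary == secondary is false
  down-payment percentage < 32.8%: 8.5 < 32.8 is true
Combine:
[1.1] true OR true = true
[1.2.2.1] exactly-one(false, false) = false
[1.2.2] NOT false = true
[1.2] true AND true = true
[1] true AND true = true
[2.1.1] false OR true = true
[2.1] NOT true = false
[2.2] true AND false = false
[2.3] false OR false = false
[2] false OR false OR false = false
[3.1] false OR false = false
[3.2] false AND false = false
[3.3.1.1] false → true (antecedent false ⇒ implication holds) = true
[3.3.1] NOT true = false
[3.3] NOT false = true
[3] false OR false OR true = true
[root] true AND false AND true = false
Overall: false → denied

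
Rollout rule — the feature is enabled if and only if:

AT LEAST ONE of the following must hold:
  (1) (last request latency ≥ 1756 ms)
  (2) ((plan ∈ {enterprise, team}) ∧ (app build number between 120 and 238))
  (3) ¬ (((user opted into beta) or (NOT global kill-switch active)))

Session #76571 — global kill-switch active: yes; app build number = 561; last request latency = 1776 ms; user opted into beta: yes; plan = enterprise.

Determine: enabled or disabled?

Enabled

Atomic conditions:
  last request latency ≥ 1756 ms: 1776 ≥ 1756 is true
  plan ∈ {enterprise, team}: enterprise is in the set → true
  app build number between 120 and 238: 561 in [120, 238] is false
  user opted into beta: yes → true
  NOT global kill-switch active: yes → false
Combine:
[2] true AND false = false
[3.1] true OR false = true
[3] NOT true = false
[root] true OR false OR false = true
Overall: true → enabled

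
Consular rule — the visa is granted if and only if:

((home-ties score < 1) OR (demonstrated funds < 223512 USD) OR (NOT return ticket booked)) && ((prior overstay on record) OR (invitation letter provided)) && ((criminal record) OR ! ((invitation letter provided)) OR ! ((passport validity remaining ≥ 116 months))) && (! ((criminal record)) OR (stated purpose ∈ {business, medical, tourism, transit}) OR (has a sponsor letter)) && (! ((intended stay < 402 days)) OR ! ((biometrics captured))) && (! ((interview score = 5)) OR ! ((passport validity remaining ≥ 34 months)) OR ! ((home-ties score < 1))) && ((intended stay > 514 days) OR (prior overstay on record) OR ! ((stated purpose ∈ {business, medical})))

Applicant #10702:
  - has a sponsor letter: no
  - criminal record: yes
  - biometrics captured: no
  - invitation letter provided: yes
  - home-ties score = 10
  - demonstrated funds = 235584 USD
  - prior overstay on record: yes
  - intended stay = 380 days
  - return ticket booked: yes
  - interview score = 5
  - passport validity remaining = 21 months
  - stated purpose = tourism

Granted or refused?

Refused

Atomic conditions:
  home-ties score < 1: 10 < 1 is false
  demonstrated funds < 223512 USD: 235584 < 223512 is false
  NOT return ticket booked: yes → false
  prior overstay on record: yes → true
  invitation letter provided: yes → true
  criminal record: yes → true
  passport validity remaining ≥ 116 months: 21 ≥ 116 is false
  stated purpose ∈ {business, medical, tourism, transit}: tourism is in the set → true
  has a sponsor letter: no → false
  intended stay < 402 days: 380 < 402 is true
  biometrics captured: no → false
  interview score = 5: 5 == 5 is true
  passport validity remaining ≥ 34 months: 21 ≥ 34 is false
  intended stay > 514 days: 380 > 514 is false
  stated purpose ∈ {business, medical}: tourism is not in the set → false
Combine:
[1] false OR false OR false = false
[2] true OR true = true
[3.2] NOT true = false
[3.3] NOT false = true
[3] true OR false OR true = true
[4.1] NOT true = false
[4] false OR true OR false = true
[5.1] NOT true = false
[5.2] NOT false = true
[5] false OR true = true
[6.1] NOT true = false
[6.2] NOT false = true
[6.3] NOT false = true
[6] false OR true OR true = true
[7.3] NOT false = true
[7] false OR true OR true = true
[root] false AND true AND true AND true AND true AND true AND true = false
Overall: false → refused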